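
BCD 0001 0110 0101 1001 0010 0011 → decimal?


Each 4-bit group → digit:
  0001 → 1
  0110 → 6
  0101 → 5
  1001 → 9
  0010 → 2
  0011 → 3
= 165923


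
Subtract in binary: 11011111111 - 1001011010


Align and subtract column by column (LSB to MSB, borrowing when needed):
  11011111111
- 01001011010
  -----------
  col 0: (1 - 0 borrow-in) - 0 → 1 - 0 = 1, borrow out 0
  col 1: (1 - 0 borrow-in) - 1 → 1 - 1 = 0, borrow out 0
  col 2: (1 - 0 borrow-in) - 0 → 1 - 0 = 1, borrow out 0
  col 3: (1 - 0 borrow-in) - 1 → 1 - 1 = 0, borrow out 0
  col 4: (1 - 0 borrow-in) - 1 → 1 - 1 = 0, borrow out 0
  col 5: (1 - 0 borrow-in) - 0 → 1 - 0 = 1, borrow out 0
  col 6: (1 - 0 borrow-in) - 1 → 1 - 1 = 0, borrow out 0
  col 7: (1 - 0 borrow-in) - 0 → 1 - 0 = 1, borrow out 0
  col 8: (0 - 0 borrow-in) - 0 → 0 - 0 = 0, borrow out 0
  col 9: (1 - 0 borrow-in) - 1 → 1 - 1 = 0, borrow out 0
  col 10: (1 - 0 borrow-in) - 0 → 1 - 0 = 1, borrow out 0
Reading bits MSB→LSB: 10010100101
Strip leading zeros: 10010100101
= 10010100101


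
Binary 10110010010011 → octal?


Group into 3-bit groups: 010110010010011
  010 = 2
  110 = 6
  010 = 2
  010 = 2
  011 = 3
= 0o26223


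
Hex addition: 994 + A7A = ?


Align and add column by column (LSB to MSB, each column mod 16 with carry):
  0994
+ 0A7A
  ----
  col 0: 4(4) + A(10) + 0 (carry in) = 14 → E(14), carry out 0
  col 1: 9(9) + 7(7) + 0 (carry in) = 16 → 0(0), carry out 1
  col 2: 9(9) + A(10) + 1 (carry in) = 20 → 4(4), carry out 1
  col 3: 0(0) + 0(0) + 1 (carry in) = 1 → 1(1), carry out 0
Reading digits MSB→LSB: 140E
Strip leading zeros: 140E
= 0x140E


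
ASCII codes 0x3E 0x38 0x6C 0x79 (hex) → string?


Codes (hex): 0x3E 0x38 0x6C 0x79
Per-code ASCII lookup:
  0x3E = 62  (special character) → '>'
  0x38 = 56  (range 48-57: digits, 56 - 48 = 8) → '8'
  0x6C = 108  (range 97-122: lowercase, 108 - 97 = 11) → 'l'
  0x79 = 121  (range 97-122: lowercase, 121 - 97 = 24) → 'y'
= '>8ly'


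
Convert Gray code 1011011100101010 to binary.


Gray code: 1011011100101010
MSB stays the same: 1
Each subsequent bit = prev_binary XOR current_gray:
  B[1] = 1 XOR 0 = 1
  B[2] = 1 XOR 1 = 0
  B[3] = 0 XOR 1 = 1
  B[4] = 1 XOR 0 = 1
  B[5] = 1 XOR 1 = 0
  B[6] = 0 XOR 1 = 1
  B[7] = 1 XOR 1 = 0
  B[8] = 0 XOR 0 = 0
  B[9] = 0 XOR 0 = 0
  B[10] = 0 XOR 1 = 1
  B[11] = 1 XOR 0 = 1
  B[12] = 1 XOR 1 = 0
  B[13] = 0 XOR 0 = 0
  B[14] = 0 XOR 1 = 1
  B[15] = 1 XOR 0 = 1
= 1101101000110011 (55859 decimal)


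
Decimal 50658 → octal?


Divide by 8 repeatedly:
50658 ÷ 8 = 6332 remainder 2
6332 ÷ 8 = 791 remainder 4
791 ÷ 8 = 98 remainder 7
98 ÷ 8 = 12 remainder 2
12 ÷ 8 = 1 remainder 4
1 ÷ 8 = 0 remainder 1
Reading remainders bottom-up:
= 0o142742


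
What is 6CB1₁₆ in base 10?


Positional values:
Position 0: 1 × 16^0 = 1 × 1 = 1
Position 1: B × 16^1 = 11 × 16 = 176
Position 2: C × 16^2 = 12 × 256 = 3072
Position 3: 6 × 16^3 = 6 × 4096 = 24576
Sum = 1 + 176 + 3072 + 24576
= 27825


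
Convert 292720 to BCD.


Each digit → 4-bit binary:
  2 → 0010
  9 → 1001
  2 → 0010
  7 → 0111
  2 → 0010
  0 → 0000
= 0010 1001 0010 0111 0010 0000


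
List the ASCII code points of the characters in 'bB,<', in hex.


String: 'bB,<'  (4 characters)
Per-character ASCII lookup:
  'b': lowercase starts at 97: 'b' = 97 + 1 = 98 → 0x62
  'B': uppercase starts at 65: 'B' = 65 + 1 = 66 → 0x42
  ',': special character: ',' = 44 → 0x2C
  '<': special character: '<' = 60 → 0x3C
= 0x62 0x42 0x2C 0x3C


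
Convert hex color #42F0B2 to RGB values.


Hex: #42F0B2
R = 42₁₆ = 66
G = F0₁₆ = 240
B = B2₁₆ = 178
= RGB(66, 240, 178)


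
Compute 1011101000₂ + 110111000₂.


Align and add column by column (LSB to MSB, carry propagating):
  01011101000
+ 00110111000
  -----------
  col 0: 0 + 0 + 0 (carry in) = 0 → bit 0, carry out 0
  col 1: 0 + 0 + 0 (carry in) = 0 → bit 0, carry out 0
  col 2: 0 + 0 + 0 (carry in) = 0 → bit 0, carry out 0
  col 3: 1 + 1 + 0 (carry in) = 2 → bit 0, carry out 1
  col 4: 0 + 1 + 1 (carry in) = 2 → bit 0, carry out 1
  col 5: 1 + 1 + 1 (carry in) = 3 → bit 1, carry out 1
  col 6: 1 + 0 + 1 (carry in) = 2 → bit 0, carry out 1
  col 7: 1 + 1 + 1 (carry in) = 3 → bit 1, carry out 1
  col 8: 0 + 1 + 1 (carry in) = 2 → bit 0, carry out 1
  col 9: 1 + 0 + 1 (carry in) = 2 → bit 0, carry out 1
  col 10: 0 + 0 + 1 (carry in) = 1 → bit 1, carry out 0
Reading bits MSB→LSB: 10010100000
Strip leading zeros: 10010100000
= 10010100000


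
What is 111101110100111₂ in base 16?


Group into 4-bit nibbles: 0111101110100111
  0111 = 7
  1011 = B
  1010 = A
  0111 = 7
= 0x7BA7


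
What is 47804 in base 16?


Divide by 16 repeatedly:
47804 ÷ 16 = 2987 remainder 12 (C)
2987 ÷ 16 = 186 remainder 11 (B)
186 ÷ 16 = 11 remainder 10 (A)
11 ÷ 16 = 0 remainder 11 (B)
Reading remainders bottom-up:
= 0xBABC


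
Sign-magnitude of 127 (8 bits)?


Sign bit: 0 (positive)
Magnitude: 127 = 1111111
= 01111111


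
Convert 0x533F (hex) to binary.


Each hex digit → 4 binary bits:
  5 = 0101
  3 = 0011
  3 = 0011
  F = 1111
Concatenate: 0101 0011 0011 1111
= 0101001100111111


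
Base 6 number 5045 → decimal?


Positional values (base 6):
  5 × 6^0 = 5 × 1 = 5
  4 × 6^1 = 4 × 6 = 24
  0 × 6^2 = 0 × 36 = 0
  5 × 6^3 = 5 × 216 = 1080
Sum = 5 + 24 + 0 + 1080
= 1109


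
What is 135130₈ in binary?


Each octal digit → 3 binary bits:
  1 = 001
  3 = 011
  5 = 101
  1 = 001
  3 = 011
  0 = 000
Concatenate: 001 011 101 001 011 000
= 001011101001011000


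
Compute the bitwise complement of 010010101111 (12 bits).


Original: 010010101111
Invert all bits:
  bit 0: 0 → 1
  bit 1: 1 → 0
  bit 2: 0 → 1
  bit 3: 0 → 1
  bit 4: 1 → 0
  bit 5: 0 → 1
  bit 6: 1 → 0
  bit 7: 0 → 1
  bit 8: 1 → 0
  bit 9: 1 → 0
  bit 10: 1 → 0
  bit 11: 1 → 0
= 101101010000


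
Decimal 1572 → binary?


Divide by 2 repeatedly:
1572 ÷ 2 = 786 remainder 0
786 ÷ 2 = 393 remainder 0
393 ÷ 2 = 196 remainder 1
196 ÷ 2 = 98 remainder 0
98 ÷ 2 = 49 remainder 0
49 ÷ 2 = 24 remainder 1
24 ÷ 2 = 12 remainder 0
12 ÷ 2 = 6 remainder 0
6 ÷ 2 = 3 remainder 0
3 ÷ 2 = 1 remainder 1
1 ÷ 2 = 0 remainder 1
Reading remainders bottom-up:
= 11000100100


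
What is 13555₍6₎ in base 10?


Positional values (base 6):
  5 × 6^0 = 5 × 1 = 5
  5 × 6^1 = 5 × 6 = 30
  5 × 6^2 = 5 × 36 = 180
  3 × 6^3 = 3 × 216 = 648
  1 × 6^4 = 1 × 1296 = 1296
Sum = 5 + 30 + 180 + 648 + 1296
= 2159


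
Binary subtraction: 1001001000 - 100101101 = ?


Align and subtract column by column (LSB to MSB, borrowing when needed):
  1001001000
- 0100101101
  ----------
  col 0: (0 - 0 borrow-in) - 1 → borrow from next column: (0+2) - 1 = 1, borrow out 1
  col 1: (0 - 1 borrow-in) - 0 → borrow from next column: (-1+2) - 0 = 1, borrow out 1
  col 2: (0 - 1 borrow-in) - 1 → borrow from next column: (-1+2) - 1 = 0, borrow out 1
  col 3: (1 - 1 borrow-in) - 1 → borrow from next column: (0+2) - 1 = 1, borrow out 1
  col 4: (0 - 1 borrow-in) - 0 → borrow from next column: (-1+2) - 0 = 1, borrow out 1
  col 5: (0 - 1 borrow-in) - 1 → borrow from next column: (-1+2) - 1 = 0, borrow out 1
  col 6: (1 - 1 borrow-in) - 0 → 0 - 0 = 0, borrow out 0
  col 7: (0 - 0 borrow-in) - 0 → 0 - 0 = 0, borrow out 0
  col 8: (0 - 0 borrow-in) - 1 → borrow from next column: (0+2) - 1 = 1, borrow out 1
  col 9: (1 - 1 borrow-in) - 0 → 0 - 0 = 0, borrow out 0
Reading bits MSB→LSB: 0100011011
Strip leading zeros: 100011011
= 100011011


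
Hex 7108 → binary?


Each hex digit → 4 binary bits:
  7 = 0111
  1 = 0001
  0 = 0000
  8 = 1000
Concatenate: 0111 0001 0000 1000
= 0111000100001000


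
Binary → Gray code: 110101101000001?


Binary: 110101101000001
Gray code: G = B XOR (B >> 1)
B >> 1 = 011010110100000
110101101000001 XOR 011010110100000:
  1 XOR 0 = 1
  1 XOR 1 = 0
  0 XOR 1 = 1
  1 XOR 0 = 1
  0 XOR 1 = 1
  1 XOR 0 = 1
  1 XOR 1 = 0
  0 XOR 1 = 1
  1 XOR 0 = 1
  0 XOR 1 = 1
  0 XOR 0 = 0
  0 XOR 0 = 0
  0 XOR 0 = 0
  0 XOR 0 = 0
  1 XOR 0 = 1
= 101111011100001


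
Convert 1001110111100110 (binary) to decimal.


Positional values:
Bit 1: 1 × 2^1 = 2
Bit 2: 1 × 2^2 = 4
Bit 5: 1 × 2^5 = 32
Bit 6: 1 × 2^6 = 64
Bit 7: 1 × 2^7 = 128
Bit 8: 1 × 2^8 = 256
Bit 10: 1 × 2^10 = 1024
Bit 11: 1 × 2^11 = 2048
Bit 12: 1 × 2^12 = 4096
Bit 15: 1 × 2^15 = 32768
Sum = 2 + 4 + 32 + 64 + 128 + 256 + 1024 + 2048 + 4096 + 32768
= 40422


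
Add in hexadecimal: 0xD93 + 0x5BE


Align and add column by column (LSB to MSB, each column mod 16 with carry):
  0D93
+ 05BE
  ----
  col 0: 3(3) + E(14) + 0 (carry in) = 17 → 1(1), carry out 1
  col 1: 9(9) + B(11) + 1 (carry in) = 21 → 5(5), carry out 1
  col 2: D(13) + 5(5) + 1 (carry in) = 19 → 3(3), carry out 1
  col 3: 0(0) + 0(0) + 1 (carry in) = 1 → 1(1), carry out 0
Reading digits MSB→LSB: 1351
Strip leading zeros: 1351
= 0x1351


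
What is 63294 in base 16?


Divide by 16 repeatedly:
63294 ÷ 16 = 3955 remainder 14 (E)
3955 ÷ 16 = 247 remainder 3 (3)
247 ÷ 16 = 15 remainder 7 (7)
15 ÷ 16 = 0 remainder 15 (F)
Reading remainders bottom-up:
= 0xF73E


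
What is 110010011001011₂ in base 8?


Group into 3-bit groups: 110010011001011
  110 = 6
  010 = 2
  011 = 3
  001 = 1
  011 = 3
= 0o62313


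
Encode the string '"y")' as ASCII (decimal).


String: '"y")'  (4 characters)
Per-character ASCII lookup:
  '"': special character: '"' = 34
  'y': lowercase starts at 97: 'y' = 97 + 24 = 121
  '"': special character: '"' = 34
  ')': special character: ')' = 41
= 34 121 34 41


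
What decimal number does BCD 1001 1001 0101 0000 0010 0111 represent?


Each 4-bit group → digit:
  1001 → 9
  1001 → 9
  0101 → 5
  0000 → 0
  0010 → 2
  0111 → 7
= 995027


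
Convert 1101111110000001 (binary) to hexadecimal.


Group into 4-bit nibbles: 1101111110000001
  1101 = D
  1111 = F
  1000 = 8
  0001 = 1
= 0xDF81


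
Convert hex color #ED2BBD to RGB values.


Hex: #ED2BBD
R = ED₁₆ = 237
G = 2B₁₆ = 43
B = BD₁₆ = 189
= RGB(237, 43, 189)


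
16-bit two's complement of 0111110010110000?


Original: 0111110010110000
Step 1 - Invert all bits: 1000001101001111
Step 2 - Add 1: 1000001101001111 + 1
= 1000001101010000 (represents -31920)


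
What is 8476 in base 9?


Divide by 9 repeatedly:
8476 ÷ 9 = 941 remainder 7
941 ÷ 9 = 104 remainder 5
104 ÷ 9 = 11 remainder 5
11 ÷ 9 = 1 remainder 2
1 ÷ 9 = 0 remainder 1
Reading remainders bottom-up:
= 12557


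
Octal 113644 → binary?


Each octal digit → 3 binary bits:
  1 = 001
  1 = 001
  3 = 011
  6 = 110
  4 = 100
  4 = 100
Concatenate: 001 001 011 110 100 100
= 001001011110100100


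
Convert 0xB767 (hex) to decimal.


Positional values:
Position 0: 7 × 16^0 = 7 × 1 = 7
Position 1: 6 × 16^1 = 6 × 16 = 96
Position 2: 7 × 16^2 = 7 × 256 = 1792
Position 3: B × 16^3 = 11 × 4096 = 45056
Sum = 7 + 96 + 1792 + 45056
= 46951


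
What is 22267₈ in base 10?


Positional values:
Position 0: 7 × 8^0 = 7
Position 1: 6 × 8^1 = 48
Position 2: 2 × 8^2 = 128
Position 3: 2 × 8^3 = 1024
Position 4: 2 × 8^4 = 8192
Sum = 7 + 48 + 128 + 1024 + 8192
= 9399


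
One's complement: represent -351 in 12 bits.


Original: 000101011111
Invert all bits:
  bit 0: 0 → 1
  bit 1: 0 → 1
  bit 2: 0 → 1
  bit 3: 1 → 0
  bit 4: 0 → 1
  bit 5: 1 → 0
  bit 6: 0 → 1
  bit 7: 1 → 0
  bit 8: 1 → 0
  bit 9: 1 → 0
  bit 10: 1 → 0
  bit 11: 1 → 0
= 111010100000


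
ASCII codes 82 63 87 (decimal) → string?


Codes (decimal): 82 63 87
Per-code ASCII lookup:
  82  (range 65-90: uppercase, 82 - 65 = 17) → 'R'
  63  (special character) → '?'
  87  (range 65-90: uppercase, 87 - 65 = 22) → 'W'
= 'R?W'


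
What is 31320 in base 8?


Divide by 8 repeatedly:
31320 ÷ 8 = 3915 remainder 0
3915 ÷ 8 = 489 remainder 3
489 ÷ 8 = 61 remainder 1
61 ÷ 8 = 7 remainder 5
7 ÷ 8 = 0 remainder 7
Reading remainders bottom-up:
= 0o75130


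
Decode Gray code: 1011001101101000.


Gray code: 1011001101101000
MSB stays the same: 1
Each subsequent bit = prev_binary XOR current_gray:
  B[1] = 1 XOR 0 = 1
  B[2] = 1 XOR 1 = 0
  B[3] = 0 XOR 1 = 1
  B[4] = 1 XOR 0 = 1
  B[5] = 1 XOR 0 = 1
  B[6] = 1 XOR 1 = 0
  B[7] = 0 XOR 1 = 1
  B[8] = 1 XOR 0 = 1
  B[9] = 1 XOR 1 = 0
  B[10] = 0 XOR 1 = 1
  B[11] = 1 XOR 0 = 1
  B[12] = 1 XOR 1 = 0
  B[13] = 0 XOR 0 = 0
  B[14] = 0 XOR 0 = 0
  B[15] = 0 XOR 0 = 0
= 1101110110110000 (56752 decimal)


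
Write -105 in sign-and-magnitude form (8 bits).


Sign bit: 1 (negative)
Magnitude: 105 = 1101001
= 11101001


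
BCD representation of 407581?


Each digit → 4-bit binary:
  4 → 0100
  0 → 0000
  7 → 0111
  5 → 0101
  8 → 1000
  1 → 0001
= 0100 0000 0111 0101 1000 0001


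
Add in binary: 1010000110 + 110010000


Align and add column by column (LSB to MSB, carry propagating):
  01010000110
+ 00110010000
  -----------
  col 0: 0 + 0 + 0 (carry in) = 0 → bit 0, carry out 0
  col 1: 1 + 0 + 0 (carry in) = 1 → bit 1, carry out 0
  col 2: 1 + 0 + 0 (carry in) = 1 → bit 1, carry out 0
  col 3: 0 + 0 + 0 (carry in) = 0 → bit 0, carry out 0
  col 4: 0 + 1 + 0 (carry in) = 1 → bit 1, carry out 0
  col 5: 0 + 0 + 0 (carry in) = 0 → bit 0, carry out 0
  col 6: 0 + 0 + 0 (carry in) = 0 → bit 0, carry out 0
  col 7: 1 + 1 + 0 (carry in) = 2 → bit 0, carry out 1
  col 8: 0 + 1 + 1 (carry in) = 2 → bit 0, carry out 1
  col 9: 1 + 0 + 1 (carry in) = 2 → bit 0, carry out 1
  col 10: 0 + 0 + 1 (carry in) = 1 → bit 1, carry out 0
Reading bits MSB→LSB: 10000010110
Strip leading zeros: 10000010110
= 10000010110


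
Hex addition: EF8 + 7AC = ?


Align and add column by column (LSB to MSB, each column mod 16 with carry):
  0EF8
+ 07AC
  ----
  col 0: 8(8) + C(12) + 0 (carry in) = 20 → 4(4), carry out 1
  col 1: F(15) + A(10) + 1 (carry in) = 26 → A(10), carry out 1
  col 2: E(14) + 7(7) + 1 (carry in) = 22 → 6(6), carry out 1
  col 3: 0(0) + 0(0) + 1 (carry in) = 1 → 1(1), carry out 0
Reading digits MSB→LSB: 16A4
Strip leading zeros: 16A4
= 0x16A4


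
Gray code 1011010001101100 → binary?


Gray code: 1011010001101100
MSB stays the same: 1
Each subsequent bit = prev_binary XOR current_gray:
  B[1] = 1 XOR 0 = 1
  B[2] = 1 XOR 1 = 0
  B[3] = 0 XOR 1 = 1
  B[4] = 1 XOR 0 = 1
  B[5] = 1 XOR 1 = 0
  B[6] = 0 XOR 0 = 0
  B[7] = 0 XOR 0 = 0
  B[8] = 0 XOR 0 = 0
  B[9] = 0 XOR 1 = 1
  B[10] = 1 XOR 1 = 0
  B[11] = 0 XOR 0 = 0
  B[12] = 0 XOR 1 = 1
  B[13] = 1 XOR 1 = 0
  B[14] = 0 XOR 0 = 0
  B[15] = 0 XOR 0 = 0
= 1101100001001000 (55368 decimal)


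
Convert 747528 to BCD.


Each digit → 4-bit binary:
  7 → 0111
  4 → 0100
  7 → 0111
  5 → 0101
  2 → 0010
  8 → 1000
= 0111 0100 0111 0101 0010 1000


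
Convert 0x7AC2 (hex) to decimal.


Positional values:
Position 0: 2 × 16^0 = 2 × 1 = 2
Position 1: C × 16^1 = 12 × 16 = 192
Position 2: A × 16^2 = 10 × 256 = 2560
Position 3: 7 × 16^3 = 7 × 4096 = 28672
Sum = 2 + 192 + 2560 + 28672
= 31426


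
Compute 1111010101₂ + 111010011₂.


Align and add column by column (LSB to MSB, carry propagating):
  01111010101
+ 00111010011
  -----------
  col 0: 1 + 1 + 0 (carry in) = 2 → bit 0, carry out 1
  col 1: 0 + 1 + 1 (carry in) = 2 → bit 0, carry out 1
  col 2: 1 + 0 + 1 (carry in) = 2 → bit 0, carry out 1
  col 3: 0 + 0 + 1 (carry in) = 1 → bit 1, carry out 0
  col 4: 1 + 1 + 0 (carry in) = 2 → bit 0, carry out 1
  col 5: 0 + 0 + 1 (carry in) = 1 → bit 1, carry out 0
  col 6: 1 + 1 + 0 (carry in) = 2 → bit 0, carry out 1
  col 7: 1 + 1 + 1 (carry in) = 3 → bit 1, carry out 1
  col 8: 1 + 1 + 1 (carry in) = 3 → bit 1, carry out 1
  col 9: 1 + 0 + 1 (carry in) = 2 → bit 0, carry out 1
  col 10: 0 + 0 + 1 (carry in) = 1 → bit 1, carry out 0
Reading bits MSB→LSB: 10110101000
Strip leading zeros: 10110101000
= 10110101000


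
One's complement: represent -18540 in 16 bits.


Original: 0100100001101100
Invert all bits:
  bit 0: 0 → 1
  bit 1: 1 → 0
  bit 2: 0 → 1
  bit 3: 0 → 1
  bit 4: 1 → 0
  bit 5: 0 → 1
  bit 6: 0 → 1
  bit 7: 0 → 1
  bit 8: 0 → 1
  bit 9: 1 → 0
  bit 10: 1 → 0
  bit 11: 0 → 1
  bit 12: 1 → 0
  bit 13: 1 → 0
  bit 14: 0 → 1
  bit 15: 0 → 1
= 1011011110010011


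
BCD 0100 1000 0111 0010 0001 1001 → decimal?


Each 4-bit group → digit:
  0100 → 4
  1000 → 8
  0111 → 7
  0010 → 2
  0001 → 1
  1001 → 9
= 487219


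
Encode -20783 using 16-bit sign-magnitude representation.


Sign bit: 1 (negative)
Magnitude: 20783 = 101000100101111
= 1101000100101111


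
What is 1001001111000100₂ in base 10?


Positional values:
Bit 2: 1 × 2^2 = 4
Bit 6: 1 × 2^6 = 64
Bit 7: 1 × 2^7 = 128
Bit 8: 1 × 2^8 = 256
Bit 9: 1 × 2^9 = 512
Bit 12: 1 × 2^12 = 4096
Bit 15: 1 × 2^15 = 32768
Sum = 4 + 64 + 128 + 256 + 512 + 4096 + 32768
= 37828


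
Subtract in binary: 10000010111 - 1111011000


Align and subtract column by column (LSB to MSB, borrowing when needed):
  10000010111
- 01111011000
  -----------
  col 0: (1 - 0 borrow-in) - 0 → 1 - 0 = 1, borrow out 0
  col 1: (1 - 0 borrow-in) - 0 → 1 - 0 = 1, borrow out 0
  col 2: (1 - 0 borrow-in) - 0 → 1 - 0 = 1, borrow out 0
  col 3: (0 - 0 borrow-in) - 1 → borrow from next column: (0+2) - 1 = 1, borrow out 1
  col 4: (1 - 1 borrow-in) - 1 → borrow from next column: (0+2) - 1 = 1, borrow out 1
  col 5: (0 - 1 borrow-in) - 0 → borrow from next column: (-1+2) - 0 = 1, borrow out 1
  col 6: (0 - 1 borrow-in) - 1 → borrow from next column: (-1+2) - 1 = 0, borrow out 1
  col 7: (0 - 1 borrow-in) - 1 → borrow from next column: (-1+2) - 1 = 0, borrow out 1
  col 8: (0 - 1 borrow-in) - 1 → borrow from next column: (-1+2) - 1 = 0, borrow out 1
  col 9: (0 - 1 borrow-in) - 1 → borrow from next column: (-1+2) - 1 = 0, borrow out 1
  col 10: (1 - 1 borrow-in) - 0 → 0 - 0 = 0, borrow out 0
Reading bits MSB→LSB: 00000111111
Strip leading zeros: 111111
= 111111


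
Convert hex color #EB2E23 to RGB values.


Hex: #EB2E23
R = EB₁₆ = 235
G = 2E₁₆ = 46
B = 23₁₆ = 35
= RGB(235, 46, 35)


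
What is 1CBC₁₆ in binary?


Each hex digit → 4 binary bits:
  1 = 0001
  C = 1100
  B = 1011
  C = 1100
Concatenate: 0001 1100 1011 1100
= 0001110010111100


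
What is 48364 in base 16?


Divide by 16 repeatedly:
48364 ÷ 16 = 3022 remainder 12 (C)
3022 ÷ 16 = 188 remainder 14 (E)
188 ÷ 16 = 11 remainder 12 (C)
11 ÷ 16 = 0 remainder 11 (B)
Reading remainders bottom-up:
= 0xBCEC


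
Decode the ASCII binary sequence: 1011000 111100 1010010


Codes (binary): 1011000 111100 1010010
Per-code ASCII lookup:
  1011000 = 88  (range 65-90: uppercase, 88 - 65 = 23) → 'X'
  111100 = 60  (special character) → '<'
  1010010 = 82  (range 65-90: uppercase, 82 - 65 = 17) → 'R'
= 'X<R'


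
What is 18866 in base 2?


Divide by 2 repeatedly:
18866 ÷ 2 = 9433 remainder 0
9433 ÷ 2 = 4716 remainder 1
4716 ÷ 2 = 2358 remainder 0
2358 ÷ 2 = 1179 remainder 0
1179 ÷ 2 = 589 remainder 1
589 ÷ 2 = 294 remainder 1
294 ÷ 2 = 147 remainder 0
147 ÷ 2 = 73 remainder 1
73 ÷ 2 = 36 remainder 1
36 ÷ 2 = 18 remainder 0
18 ÷ 2 = 9 remainder 0
9 ÷ 2 = 4 remainder 1
4 ÷ 2 = 2 remainder 0
2 ÷ 2 = 1 remainder 0
1 ÷ 2 = 0 remainder 1
Reading remainders bottom-up:
= 100100110110010


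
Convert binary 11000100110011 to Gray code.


Binary: 11000100110011
Gray code: G = B XOR (B >> 1)
B >> 1 = 01100010011001
11000100110011 XOR 01100010011001:
  1 XOR 0 = 1
  1 XOR 1 = 0
  0 XOR 1 = 1
  0 XOR 0 = 0
  0 XOR 0 = 0
  1 XOR 0 = 1
  0 XOR 1 = 1
  0 XOR 0 = 0
  1 XOR 0 = 1
  1 XOR 1 = 0
  0 XOR 1 = 1
  0 XOR 0 = 0
  1 XOR 0 = 1
  1 XOR 1 = 0
= 10100110101010


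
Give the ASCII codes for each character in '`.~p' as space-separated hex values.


String: '`.~p'  (4 characters)
Per-character ASCII lookup:
  '`': special character: '`' = 96 → 0x60
  '.': special character: '.' = 46 → 0x2E
  '~': special character: '~' = 126 → 0x7E
  'p': lowercase starts at 97: 'p' = 97 + 15 = 112 → 0x70
= 0x60 0x2E 0x7E 0x70


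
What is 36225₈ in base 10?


Positional values:
Position 0: 5 × 8^0 = 5
Position 1: 2 × 8^1 = 16
Position 2: 2 × 8^2 = 128
Position 3: 6 × 8^3 = 3072
Position 4: 3 × 8^4 = 12288
Sum = 5 + 16 + 128 + 3072 + 12288
= 15509


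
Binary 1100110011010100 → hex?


Group into 4-bit nibbles: 1100110011010100
  1100 = C
  1100 = C
  1101 = D
  0100 = 4
= 0xCCD4


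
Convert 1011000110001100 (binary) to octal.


Group into 3-bit groups: 001011000110001100
  001 = 1
  011 = 3
  000 = 0
  110 = 6
  001 = 1
  100 = 4
= 0o130614


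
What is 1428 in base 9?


Divide by 9 repeatedly:
1428 ÷ 9 = 158 remainder 6
158 ÷ 9 = 17 remainder 5
17 ÷ 9 = 1 remainder 8
1 ÷ 9 = 0 remainder 1
Reading remainders bottom-up:
= 1856


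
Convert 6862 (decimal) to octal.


Divide by 8 repeatedly:
6862 ÷ 8 = 857 remainder 6
857 ÷ 8 = 107 remainder 1
107 ÷ 8 = 13 remainder 3
13 ÷ 8 = 1 remainder 5
1 ÷ 8 = 0 remainder 1
Reading remainders bottom-up:
= 0o15316


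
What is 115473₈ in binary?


Each octal digit → 3 binary bits:
  1 = 001
  1 = 001
  5 = 101
  4 = 100
  7 = 111
  3 = 011
Concatenate: 001 001 101 100 111 011
= 001001101100111011


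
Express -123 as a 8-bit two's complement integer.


Original: 01111011
Step 1 - Invert all bits: 10000100
Step 2 - Add 1: 10000100 + 1
= 10000101 (represents -123)


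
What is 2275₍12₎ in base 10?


Positional values (base 12):
  5 × 12^0 = 5 × 1 = 5
  7 × 12^1 = 7 × 12 = 84
  2 × 12^2 = 2 × 144 = 288
  2 × 12^3 = 2 × 1728 = 3456
Sum = 5 + 84 + 288 + 3456
= 3833


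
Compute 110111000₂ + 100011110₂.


Align and add column by column (LSB to MSB, carry propagating):
  0110111000
+ 0100011110
  ----------
  col 0: 0 + 0 + 0 (carry in) = 0 → bit 0, carry out 0
  col 1: 0 + 1 + 0 (carry in) = 1 → bit 1, carry out 0
  col 2: 0 + 1 + 0 (carry in) = 1 → bit 1, carry out 0
  col 3: 1 + 1 + 0 (carry in) = 2 → bit 0, carry out 1
  col 4: 1 + 1 + 1 (carry in) = 3 → bit 1, carry out 1
  col 5: 1 + 0 + 1 (carry in) = 2 → bit 0, carry out 1
  col 6: 0 + 0 + 1 (carry in) = 1 → bit 1, carry out 0
  col 7: 1 + 0 + 0 (carry in) = 1 → bit 1, carry out 0
  col 8: 1 + 1 + 0 (carry in) = 2 → bit 0, carry out 1
  col 9: 0 + 0 + 1 (carry in) = 1 → bit 1, carry out 0
Reading bits MSB→LSB: 1011010110
Strip leading zeros: 1011010110
= 1011010110


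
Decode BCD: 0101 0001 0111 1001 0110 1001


Each 4-bit group → digit:
  0101 → 5
  0001 → 1
  0111 → 7
  1001 → 9
  0110 → 6
  1001 → 9
= 517969


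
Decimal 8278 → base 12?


Divide by 12 repeatedly:
8278 ÷ 12 = 689 remainder 10
689 ÷ 12 = 57 remainder 5
57 ÷ 12 = 4 remainder 9
4 ÷ 12 = 0 remainder 4
Reading remainders bottom-up:
= 495A


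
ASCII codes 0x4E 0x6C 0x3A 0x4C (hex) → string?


Codes (hex): 0x4E 0x6C 0x3A 0x4C
Per-code ASCII lookup:
  0x4E = 78  (range 65-90: uppercase, 78 - 65 = 13) → 'N'
  0x6C = 108  (range 97-122: lowercase, 108 - 97 = 11) → 'l'
  0x3A = 58  (special character) → ':'
  0x4C = 76  (range 65-90: uppercase, 76 - 65 = 11) → 'L'
= 'Nl:L'


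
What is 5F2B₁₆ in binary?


Each hex digit → 4 binary bits:
  5 = 0101
  F = 1111
  2 = 0010
  B = 1011
Concatenate: 0101 1111 0010 1011
= 0101111100101011


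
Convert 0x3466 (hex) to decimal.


Positional values:
Position 0: 6 × 16^0 = 6 × 1 = 6
Position 1: 6 × 16^1 = 6 × 16 = 96
Position 2: 4 × 16^2 = 4 × 256 = 1024
Position 3: 3 × 16^3 = 3 × 4096 = 12288
Sum = 6 + 96 + 1024 + 12288
= 13414


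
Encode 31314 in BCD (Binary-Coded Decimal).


Each digit → 4-bit binary:
  3 → 0011
  1 → 0001
  3 → 0011
  1 → 0001
  4 → 0100
= 0011 0001 0011 0001 0100


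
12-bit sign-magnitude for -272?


Sign bit: 1 (negative)
Magnitude: 272 = 00100010000
= 100100010000


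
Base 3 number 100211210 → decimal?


Positional values (base 3):
  0 × 3^0 = 0 × 1 = 0
  1 × 3^1 = 1 × 3 = 3
  2 × 3^2 = 2 × 9 = 18
  1 × 3^3 = 1 × 27 = 27
  1 × 3^4 = 1 × 81 = 81
  2 × 3^5 = 2 × 243 = 486
  0 × 3^6 = 0 × 729 = 0
  0 × 3^7 = 0 × 2187 = 0
  1 × 3^8 = 1 × 6561 = 6561
Sum = 0 + 3 + 18 + 27 + 81 + 486 + 0 + 0 + 6561
= 7176


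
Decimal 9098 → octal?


Divide by 8 repeatedly:
9098 ÷ 8 = 1137 remainder 2
1137 ÷ 8 = 142 remainder 1
142 ÷ 8 = 17 remainder 6
17 ÷ 8 = 2 remainder 1
2 ÷ 8 = 0 remainder 2
Reading remainders bottom-up:
= 0o21612


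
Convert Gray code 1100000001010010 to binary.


Gray code: 1100000001010010
MSB stays the same: 1
Each subsequent bit = prev_binary XOR current_gray:
  B[1] = 1 XOR 1 = 0
  B[2] = 0 XOR 0 = 0
  B[3] = 0 XOR 0 = 0
  B[4] = 0 XOR 0 = 0
  B[5] = 0 XOR 0 = 0
  B[6] = 0 XOR 0 = 0
  B[7] = 0 XOR 0 = 0
  B[8] = 0 XOR 0 = 0
  B[9] = 0 XOR 1 = 1
  B[10] = 1 XOR 0 = 1
  B[11] = 1 XOR 1 = 0
  B[12] = 0 XOR 0 = 0
  B[13] = 0 XOR 0 = 0
  B[14] = 0 XOR 1 = 1
  B[15] = 1 XOR 0 = 1
= 1000000001100011 (32867 decimal)


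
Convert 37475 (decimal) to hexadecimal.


Divide by 16 repeatedly:
37475 ÷ 16 = 2342 remainder 3 (3)
2342 ÷ 16 = 146 remainder 6 (6)
146 ÷ 16 = 9 remainder 2 (2)
9 ÷ 16 = 0 remainder 9 (9)
Reading remainders bottom-up:
= 0x9263


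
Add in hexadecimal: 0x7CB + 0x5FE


Align and add column by column (LSB to MSB, each column mod 16 with carry):
  07CB
+ 05FE
  ----
  col 0: B(11) + E(14) + 0 (carry in) = 25 → 9(9), carry out 1
  col 1: C(12) + F(15) + 1 (carry in) = 28 → C(12), carry out 1
  col 2: 7(7) + 5(5) + 1 (carry in) = 13 → D(13), carry out 0
  col 3: 0(0) + 0(0) + 0 (carry in) = 0 → 0(0), carry out 0
Reading digits MSB→LSB: 0DC9
Strip leading zeros: DC9
= 0xDC9


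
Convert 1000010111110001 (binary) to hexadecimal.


Group into 4-bit nibbles: 1000010111110001
  1000 = 8
  0101 = 5
  1111 = F
  0001 = 1
= 0x85F1


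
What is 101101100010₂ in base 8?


Group into 3-bit groups: 101101100010
  101 = 5
  101 = 5
  100 = 4
  010 = 2
= 0o5542


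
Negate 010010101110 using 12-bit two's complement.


Original: 010010101110
Step 1 - Invert all bits: 101101010001
Step 2 - Add 1: 101101010001 + 1
= 101101010010 (represents -1198)


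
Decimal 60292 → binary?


Divide by 2 repeatedly:
60292 ÷ 2 = 30146 remainder 0
30146 ÷ 2 = 15073 remainder 0
15073 ÷ 2 = 7536 remainder 1
7536 ÷ 2 = 3768 remainder 0
3768 ÷ 2 = 1884 remainder 0
1884 ÷ 2 = 942 remainder 0
942 ÷ 2 = 471 remainder 0
471 ÷ 2 = 235 remainder 1
235 ÷ 2 = 117 remainder 1
117 ÷ 2 = 58 remainder 1
58 ÷ 2 = 29 remainder 0
29 ÷ 2 = 14 remainder 1
14 ÷ 2 = 7 remainder 0
7 ÷ 2 = 3 remainder 1
3 ÷ 2 = 1 remainder 1
1 ÷ 2 = 0 remainder 1
Reading remainders bottom-up:
= 1110101110000100


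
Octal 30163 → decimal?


Positional values:
Position 0: 3 × 8^0 = 3
Position 1: 6 × 8^1 = 48
Position 2: 1 × 8^2 = 64
Position 3: 0 × 8^3 = 0
Position 4: 3 × 8^4 = 12288
Sum = 3 + 48 + 64 + 0 + 12288
= 12403


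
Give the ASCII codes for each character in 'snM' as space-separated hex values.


String: 'snM'  (3 characters)
Per-character ASCII lookup:
  's': lowercase starts at 97: 's' = 97 + 18 = 115 → 0x73
  'n': lowercase starts at 97: 'n' = 97 + 13 = 110 → 0x6E
  'M': uppercase starts at 65: 'M' = 65 + 12 = 77 → 0x4D
= 0x73 0x6E 0x4D


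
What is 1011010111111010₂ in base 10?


Positional values:
Bit 1: 1 × 2^1 = 2
Bit 3: 1 × 2^3 = 8
Bit 4: 1 × 2^4 = 16
Bit 5: 1 × 2^5 = 32
Bit 6: 1 × 2^6 = 64
Bit 7: 1 × 2^7 = 128
Bit 8: 1 × 2^8 = 256
Bit 10: 1 × 2^10 = 1024
Bit 12: 1 × 2^12 = 4096
Bit 13: 1 × 2^13 = 8192
Bit 15: 1 × 2^15 = 32768
Sum = 2 + 8 + 16 + 32 + 64 + 128 + 256 + 1024 + 4096 + 8192 + 32768
= 46586


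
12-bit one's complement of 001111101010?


Original: 001111101010
Invert all bits:
  bit 0: 0 → 1
  bit 1: 0 → 1
  bit 2: 1 → 0
  bit 3: 1 → 0
  bit 4: 1 → 0
  bit 5: 1 → 0
  bit 6: 1 → 0
  bit 7: 0 → 1
  bit 8: 1 → 0
  bit 9: 0 → 1
  bit 10: 1 → 0
  bit 11: 0 → 1
= 110000010101


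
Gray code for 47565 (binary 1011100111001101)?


Binary: 1011100111001101
Gray code: G = B XOR (B >> 1)
B >> 1 = 0101110011100110
1011100111001101 XOR 0101110011100110:
  1 XOR 0 = 1
  0 XOR 1 = 1
  1 XOR 0 = 1
  1 XOR 1 = 0
  1 XOR 1 = 0
  0 XOR 1 = 1
  0 XOR 0 = 0
  1 XOR 0 = 1
  1 XOR 1 = 0
  1 XOR 1 = 0
  0 XOR 1 = 1
  0 XOR 0 = 0
  1 XOR 0 = 1
  1 XOR 1 = 0
  0 XOR 1 = 1
  1 XOR 0 = 1
= 1110010100101011


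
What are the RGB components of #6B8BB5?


Hex: #6B8BB5
R = 6B₁₆ = 107
G = 8B₁₆ = 139
B = B5₁₆ = 181
= RGB(107, 139, 181)


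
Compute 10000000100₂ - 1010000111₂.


Align and subtract column by column (LSB to MSB, borrowing when needed):
  10000000100
- 01010000111
  -----------
  col 0: (0 - 0 borrow-in) - 1 → borrow from next column: (0+2) - 1 = 1, borrow out 1
  col 1: (0 - 1 borrow-in) - 1 → borrow from next column: (-1+2) - 1 = 0, borrow out 1
  col 2: (1 - 1 borrow-in) - 1 → borrow from next column: (0+2) - 1 = 1, borrow out 1
  col 3: (0 - 1 borrow-in) - 0 → borrow from next column: (-1+2) - 0 = 1, borrow out 1
  col 4: (0 - 1 borrow-in) - 0 → borrow from next column: (-1+2) - 0 = 1, borrow out 1
  col 5: (0 - 1 borrow-in) - 0 → borrow from next column: (-1+2) - 0 = 1, borrow out 1
  col 6: (0 - 1 borrow-in) - 0 → borrow from next column: (-1+2) - 0 = 1, borrow out 1
  col 7: (0 - 1 borrow-in) - 1 → borrow from next column: (-1+2) - 1 = 0, borrow out 1
  col 8: (0 - 1 borrow-in) - 0 → borrow from next column: (-1+2) - 0 = 1, borrow out 1
  col 9: (0 - 1 borrow-in) - 1 → borrow from next column: (-1+2) - 1 = 0, borrow out 1
  col 10: (1 - 1 borrow-in) - 0 → 0 - 0 = 0, borrow out 0
Reading bits MSB→LSB: 00101111101
Strip leading zeros: 101111101
= 101111101


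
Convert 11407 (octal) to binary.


Each octal digit → 3 binary bits:
  1 = 001
  1 = 001
  4 = 100
  0 = 000
  7 = 111
Concatenate: 001 001 100 000 111
= 001001100000111


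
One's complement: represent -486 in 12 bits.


Original: 000111100110
Invert all bits:
  bit 0: 0 → 1
  bit 1: 0 → 1
  bit 2: 0 → 1
  bit 3: 1 → 0
  bit 4: 1 → 0
  bit 5: 1 → 0
  bit 6: 1 → 0
  bit 7: 0 → 1
  bit 8: 0 → 1
  bit 9: 1 → 0
  bit 10: 1 → 0
  bit 11: 0 → 1
= 111000011001


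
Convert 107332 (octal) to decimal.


Positional values:
Position 0: 2 × 8^0 = 2
Position 1: 3 × 8^1 = 24
Position 2: 3 × 8^2 = 192
Position 3: 7 × 8^3 = 3584
Position 4: 0 × 8^4 = 0
Position 5: 1 × 8^5 = 32768
Sum = 2 + 24 + 192 + 3584 + 0 + 32768
= 36570


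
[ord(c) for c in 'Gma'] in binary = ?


String: 'Gma'  (3 characters)
Per-character ASCII lookup:
  'G': uppercase starts at 65: 'G' = 65 + 6 = 71 → 1000111
  'm': lowercase starts at 97: 'm' = 97 + 12 = 109 → 1101101
  'a': lowercase starts at 97: 'a' = 97 + 0 = 97 → 1100001
= 1000111 1101101 1100001


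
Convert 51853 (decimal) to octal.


Divide by 8 repeatedly:
51853 ÷ 8 = 6481 remainder 5
6481 ÷ 8 = 810 remainder 1
810 ÷ 8 = 101 remainder 2
101 ÷ 8 = 12 remainder 5
12 ÷ 8 = 1 remainder 4
1 ÷ 8 = 0 remainder 1
Reading remainders bottom-up:
= 0o145215


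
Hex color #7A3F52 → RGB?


Hex: #7A3F52
R = 7A₁₆ = 122
G = 3F₁₆ = 63
B = 52₁₆ = 82
= RGB(122, 63, 82)


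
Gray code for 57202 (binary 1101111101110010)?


Binary: 1101111101110010
Gray code: G = B XOR (B >> 1)
B >> 1 = 0110111110111001
1101111101110010 XOR 0110111110111001:
  1 XOR 0 = 1
  1 XOR 1 = 0
  0 XOR 1 = 1
  1 XOR 0 = 1
  1 XOR 1 = 0
  1 XOR 1 = 0
  1 XOR 1 = 0
  1 XOR 1 = 0
  0 XOR 1 = 1
  1 XOR 0 = 1
  1 XOR 1 = 0
  1 XOR 1 = 0
  0 XOR 1 = 1
  0 XOR 0 = 0
  1 XOR 0 = 1
  0 XOR 1 = 1
= 1011000011001011


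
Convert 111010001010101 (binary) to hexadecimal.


Group into 4-bit nibbles: 0111010001010101
  0111 = 7
  0100 = 4
  0101 = 5
  0101 = 5
= 0x7455


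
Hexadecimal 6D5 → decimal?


Positional values:
Position 0: 5 × 16^0 = 5 × 1 = 5
Position 1: D × 16^1 = 13 × 16 = 208
Position 2: 6 × 16^2 = 6 × 256 = 1536
Sum = 5 + 208 + 1536
= 1749


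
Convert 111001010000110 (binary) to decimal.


Positional values:
Bit 1: 1 × 2^1 = 2
Bit 2: 1 × 2^2 = 4
Bit 7: 1 × 2^7 = 128
Bit 9: 1 × 2^9 = 512
Bit 12: 1 × 2^12 = 4096
Bit 13: 1 × 2^13 = 8192
Bit 14: 1 × 2^14 = 16384
Sum = 2 + 4 + 128 + 512 + 4096 + 8192 + 16384
= 29318


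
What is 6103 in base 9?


Divide by 9 repeatedly:
6103 ÷ 9 = 678 remainder 1
678 ÷ 9 = 75 remainder 3
75 ÷ 9 = 8 remainder 3
8 ÷ 9 = 0 remainder 8
Reading remainders bottom-up:
= 8331


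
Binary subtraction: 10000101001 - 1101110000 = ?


Align and subtract column by column (LSB to MSB, borrowing when needed):
  10000101001
- 01101110000
  -----------
  col 0: (1 - 0 borrow-in) - 0 → 1 - 0 = 1, borrow out 0
  col 1: (0 - 0 borrow-in) - 0 → 0 - 0 = 0, borrow out 0
  col 2: (0 - 0 borrow-in) - 0 → 0 - 0 = 0, borrow out 0
  col 3: (1 - 0 borrow-in) - 0 → 1 - 0 = 1, borrow out 0
  col 4: (0 - 0 borrow-in) - 1 → borrow from next column: (0+2) - 1 = 1, borrow out 1
  col 5: (1 - 1 borrow-in) - 1 → borrow from next column: (0+2) - 1 = 1, borrow out 1
  col 6: (0 - 1 borrow-in) - 1 → borrow from next column: (-1+2) - 1 = 0, borrow out 1
  col 7: (0 - 1 borrow-in) - 0 → borrow from next column: (-1+2) - 0 = 1, borrow out 1
  col 8: (0 - 1 borrow-in) - 1 → borrow from next column: (-1+2) - 1 = 0, borrow out 1
  col 9: (0 - 1 borrow-in) - 1 → borrow from next column: (-1+2) - 1 = 0, borrow out 1
  col 10: (1 - 1 borrow-in) - 0 → 0 - 0 = 0, borrow out 0
Reading bits MSB→LSB: 00010111001
Strip leading zeros: 10111001
= 10111001


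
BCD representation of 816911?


Each digit → 4-bit binary:
  8 → 1000
  1 → 0001
  6 → 0110
  9 → 1001
  1 → 0001
  1 → 0001
= 1000 0001 0110 1001 0001 0001


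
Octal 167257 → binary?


Each octal digit → 3 binary bits:
  1 = 001
  6 = 110
  7 = 111
  2 = 010
  5 = 101
  7 = 111
Concatenate: 001 110 111 010 101 111
= 001110111010101111


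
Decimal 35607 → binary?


Divide by 2 repeatedly:
35607 ÷ 2 = 17803 remainder 1
17803 ÷ 2 = 8901 remainder 1
8901 ÷ 2 = 4450 remainder 1
4450 ÷ 2 = 2225 remainder 0
2225 ÷ 2 = 1112 remainder 1
1112 ÷ 2 = 556 remainder 0
556 ÷ 2 = 278 remainder 0
278 ÷ 2 = 139 remainder 0
139 ÷ 2 = 69 remainder 1
69 ÷ 2 = 34 remainder 1
34 ÷ 2 = 17 remainder 0
17 ÷ 2 = 8 remainder 1
8 ÷ 2 = 4 remainder 0
4 ÷ 2 = 2 remainder 0
2 ÷ 2 = 1 remainder 0
1 ÷ 2 = 0 remainder 1
Reading remainders bottom-up:
= 1000101100010111


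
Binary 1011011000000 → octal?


Group into 3-bit groups: 001011011000000
  001 = 1
  011 = 3
  011 = 3
  000 = 0
  000 = 0
= 0o13300


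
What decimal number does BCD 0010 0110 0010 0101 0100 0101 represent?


Each 4-bit group → digit:
  0010 → 2
  0110 → 6
  0010 → 2
  0101 → 5
  0100 → 4
  0101 → 5
= 262545


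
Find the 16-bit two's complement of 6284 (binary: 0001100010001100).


Original: 0001100010001100
Step 1 - Invert all bits: 1110011101110011
Step 2 - Add 1: 1110011101110011 + 1
= 1110011101110100 (represents -6284)


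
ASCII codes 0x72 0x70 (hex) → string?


Codes (hex): 0x72 0x70
Per-code ASCII lookup:
  0x72 = 114  (range 97-122: lowercase, 114 - 97 = 17) → 'r'
  0x70 = 112  (range 97-122: lowercase, 112 - 97 = 15) → 'p'
= 'rp'


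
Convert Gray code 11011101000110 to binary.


Gray code: 11011101000110
MSB stays the same: 1
Each subsequent bit = prev_binary XOR current_gray:
  B[1] = 1 XOR 1 = 0
  B[2] = 0 XOR 0 = 0
  B[3] = 0 XOR 1 = 1
  B[4] = 1 XOR 1 = 0
  B[5] = 0 XOR 1 = 1
  B[6] = 1 XOR 0 = 1
  B[7] = 1 XOR 1 = 0
  B[8] = 0 XOR 0 = 0
  B[9] = 0 XOR 0 = 0
  B[10] = 0 XOR 0 = 0
  B[11] = 0 XOR 1 = 1
  B[12] = 1 XOR 1 = 0
  B[13] = 0 XOR 0 = 0
= 10010110000100 (9604 decimal)


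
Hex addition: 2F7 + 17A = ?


Align and add column by column (LSB to MSB, each column mod 16 with carry):
  02F7
+ 017A
  ----
  col 0: 7(7) + A(10) + 0 (carry in) = 17 → 1(1), carry out 1
  col 1: F(15) + 7(7) + 1 (carry in) = 23 → 7(7), carry out 1
  col 2: 2(2) + 1(1) + 1 (carry in) = 4 → 4(4), carry out 0
  col 3: 0(0) + 0(0) + 0 (carry in) = 0 → 0(0), carry out 0
Reading digits MSB→LSB: 0471
Strip leading zeros: 471
= 0x471


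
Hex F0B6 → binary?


Each hex digit → 4 binary bits:
  F = 1111
  0 = 0000
  B = 1011
  6 = 0110
Concatenate: 1111 0000 1011 0110
= 1111000010110110


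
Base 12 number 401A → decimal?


Positional values (base 12):
  A × 12^0 = 10 × 1 = 10
  1 × 12^1 = 1 × 12 = 12
  0 × 12^2 = 0 × 144 = 0
  4 × 12^3 = 4 × 1728 = 6912
Sum = 10 + 12 + 0 + 6912
= 6934


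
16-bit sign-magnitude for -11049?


Sign bit: 1 (negative)
Magnitude: 11049 = 010101100101001
= 1010101100101001


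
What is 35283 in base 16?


Divide by 16 repeatedly:
35283 ÷ 16 = 2205 remainder 3 (3)
2205 ÷ 16 = 137 remainder 13 (D)
137 ÷ 16 = 8 remainder 9 (9)
8 ÷ 16 = 0 remainder 8 (8)
Reading remainders bottom-up:
= 0x89D3


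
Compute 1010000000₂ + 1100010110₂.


Align and add column by column (LSB to MSB, carry propagating):
  01010000000
+ 01100010110
  -----------
  col 0: 0 + 0 + 0 (carry in) = 0 → bit 0, carry out 0
  col 1: 0 + 1 + 0 (carry in) = 1 → bit 1, carry out 0
  col 2: 0 + 1 + 0 (carry in) = 1 → bit 1, carry out 0
  col 3: 0 + 0 + 0 (carry in) = 0 → bit 0, carry out 0
  col 4: 0 + 1 + 0 (carry in) = 1 → bit 1, carry out 0
  col 5: 0 + 0 + 0 (carry in) = 0 → bit 0, carry out 0
  col 6: 0 + 0 + 0 (carry in) = 0 → bit 0, carry out 0
  col 7: 1 + 0 + 0 (carry in) = 1 → bit 1, carry out 0
  col 8: 0 + 1 + 0 (carry in) = 1 → bit 1, carry out 0
  col 9: 1 + 1 + 0 (carry in) = 2 → bit 0, carry out 1
  col 10: 0 + 0 + 1 (carry in) = 1 → bit 1, carry out 0
Reading bits MSB→LSB: 10110010110
Strip leading zeros: 10110010110
= 10110010110


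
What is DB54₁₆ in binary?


Each hex digit → 4 binary bits:
  D = 1101
  B = 1011
  5 = 0101
  4 = 0100
Concatenate: 1101 1011 0101 0100
= 1101101101010100


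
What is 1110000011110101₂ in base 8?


Group into 3-bit groups: 001110000011110101
  001 = 1
  110 = 6
  000 = 0
  011 = 3
  110 = 6
  101 = 5
= 0o160365


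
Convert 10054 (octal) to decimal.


Positional values:
Position 0: 4 × 8^0 = 4
Position 1: 5 × 8^1 = 40
Position 2: 0 × 8^2 = 0
Position 3: 0 × 8^3 = 0
Position 4: 1 × 8^4 = 4096
Sum = 4 + 40 + 0 + 0 + 4096
= 4140


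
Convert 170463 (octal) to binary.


Each octal digit → 3 binary bits:
  1 = 001
  7 = 111
  0 = 000
  4 = 100
  6 = 110
  3 = 011
Concatenate: 001 111 000 100 110 011
= 001111000100110011


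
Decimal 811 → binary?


Divide by 2 repeatedly:
811 ÷ 2 = 405 remainder 1
405 ÷ 2 = 202 remainder 1
202 ÷ 2 = 101 remainder 0
101 ÷ 2 = 50 remainder 1
50 ÷ 2 = 25 remainder 0
25 ÷ 2 = 12 remainder 1
12 ÷ 2 = 6 remainder 0
6 ÷ 2 = 3 remainder 0
3 ÷ 2 = 1 remainder 1
1 ÷ 2 = 0 remainder 1
Reading remainders bottom-up:
= 1100101011


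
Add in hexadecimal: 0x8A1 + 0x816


Align and add column by column (LSB to MSB, each column mod 16 with carry):
  08A1
+ 0816
  ----
  col 0: 1(1) + 6(6) + 0 (carry in) = 7 → 7(7), carry out 0
  col 1: A(10) + 1(1) + 0 (carry in) = 11 → B(11), carry out 0
  col 2: 8(8) + 8(8) + 0 (carry in) = 16 → 0(0), carry out 1
  col 3: 0(0) + 0(0) + 1 (carry in) = 1 → 1(1), carry out 0
Reading digits MSB→LSB: 10B7
Strip leading zeros: 10B7
= 0x10B7


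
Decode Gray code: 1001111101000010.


Gray code: 1001111101000010
MSB stays the same: 1
Each subsequent bit = prev_binary XOR current_gray:
  B[1] = 1 XOR 0 = 1
  B[2] = 1 XOR 0 = 1
  B[3] = 1 XOR 1 = 0
  B[4] = 0 XOR 1 = 1
  B[5] = 1 XOR 1 = 0
  B[6] = 0 XOR 1 = 1
  B[7] = 1 XOR 1 = 0
  B[8] = 0 XOR 0 = 0
  B[9] = 0 XOR 1 = 1
  B[10] = 1 XOR 0 = 1
  B[11] = 1 XOR 0 = 1
  B[12] = 1 XOR 0 = 1
  B[13] = 1 XOR 0 = 1
  B[14] = 1 XOR 1 = 0
  B[15] = 0 XOR 0 = 0
= 1110101001111100 (60028 decimal)
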